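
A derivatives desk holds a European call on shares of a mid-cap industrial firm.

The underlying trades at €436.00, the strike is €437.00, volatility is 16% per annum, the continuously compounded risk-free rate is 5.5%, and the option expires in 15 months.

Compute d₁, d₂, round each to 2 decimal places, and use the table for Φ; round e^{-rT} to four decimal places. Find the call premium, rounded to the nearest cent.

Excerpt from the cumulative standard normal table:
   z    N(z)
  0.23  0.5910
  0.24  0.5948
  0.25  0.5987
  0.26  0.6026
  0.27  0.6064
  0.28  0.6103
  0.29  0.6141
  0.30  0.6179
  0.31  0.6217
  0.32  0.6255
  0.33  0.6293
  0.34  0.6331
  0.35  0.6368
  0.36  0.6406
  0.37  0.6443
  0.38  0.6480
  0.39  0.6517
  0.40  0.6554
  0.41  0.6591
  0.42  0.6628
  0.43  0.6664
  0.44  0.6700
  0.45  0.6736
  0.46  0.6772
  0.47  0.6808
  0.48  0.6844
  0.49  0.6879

σ√T = 0.16 × 1.1180 = 0.1789
ln(S/K) + (r + σ²/2)T = ln(436/437) + (0.055 + 0.16²/2)·1.25 = -0.0023 + 0.0847 = 0.0825
d₁ = 0.0825 / 0.1789 = 0.4610 → 0.46
d₂ = d₁ − σ√T = 0.4610 − 0.1789 = 0.2821 → 0.28
e^(−rT) = e^(−0.055·1.25) = 0.9336
N(d₁) = N(0.46) = 0.6772;  N(d₂) = N(0.28) = 0.6103
C = 436·0.6772 − 437·0.9336·0.6103 = 295.2592 − 248.9921 = 46.2671

€46.27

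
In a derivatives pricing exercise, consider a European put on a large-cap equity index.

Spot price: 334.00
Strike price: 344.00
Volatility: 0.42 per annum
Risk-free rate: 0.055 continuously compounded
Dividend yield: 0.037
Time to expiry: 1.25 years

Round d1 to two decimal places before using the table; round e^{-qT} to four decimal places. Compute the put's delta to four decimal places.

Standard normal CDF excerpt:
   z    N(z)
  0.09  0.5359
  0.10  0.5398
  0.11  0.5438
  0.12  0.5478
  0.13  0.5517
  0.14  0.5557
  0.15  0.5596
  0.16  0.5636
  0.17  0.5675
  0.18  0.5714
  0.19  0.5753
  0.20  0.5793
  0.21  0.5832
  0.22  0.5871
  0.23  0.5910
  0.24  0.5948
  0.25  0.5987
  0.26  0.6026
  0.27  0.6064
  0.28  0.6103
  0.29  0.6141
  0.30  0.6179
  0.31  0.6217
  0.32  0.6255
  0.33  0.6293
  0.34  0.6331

T = 1.25;  σ√T = 0.4696
d₁ = [ln(334/344) + (0.055 − 0.037 + 0.42²/2)·1.25] / 0.4696 = [-0.0295 + 0.1327] / 0.4696 = 0.2199 ≈ 0.22
N(d₁) = N(0.22) = 0.5871
Δ_put = e^(−qT)·(N(d₁) − 1) = 0.9548·(0.5871 − 1) = -0.3942

-0.3942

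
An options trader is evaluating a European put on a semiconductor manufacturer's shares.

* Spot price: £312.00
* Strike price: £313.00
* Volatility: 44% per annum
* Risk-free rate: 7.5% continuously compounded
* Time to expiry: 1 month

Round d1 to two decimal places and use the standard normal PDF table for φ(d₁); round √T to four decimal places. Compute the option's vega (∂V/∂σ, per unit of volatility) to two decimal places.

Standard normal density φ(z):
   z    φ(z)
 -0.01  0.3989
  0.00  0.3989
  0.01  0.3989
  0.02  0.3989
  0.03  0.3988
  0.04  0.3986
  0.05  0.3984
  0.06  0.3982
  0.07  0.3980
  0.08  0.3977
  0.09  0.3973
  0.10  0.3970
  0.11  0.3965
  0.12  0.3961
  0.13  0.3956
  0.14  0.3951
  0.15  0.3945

35.79

T = 0.08333;  σ√T = 0.1270
d₁ = [ln(312/313) + (0.075 + ½·0.44²)·0.08333] / (σ√T) = (-0.0032 + 0.0143) / 0.1270 = 0.0875 ⇒ 0.09
√T = √0.08333 = 0.2887
φ(d₁) = φ(0.09) = 0.3973
vega = S·φ(d₁)·√T = 312·0.3973·0.2887 = 35.7866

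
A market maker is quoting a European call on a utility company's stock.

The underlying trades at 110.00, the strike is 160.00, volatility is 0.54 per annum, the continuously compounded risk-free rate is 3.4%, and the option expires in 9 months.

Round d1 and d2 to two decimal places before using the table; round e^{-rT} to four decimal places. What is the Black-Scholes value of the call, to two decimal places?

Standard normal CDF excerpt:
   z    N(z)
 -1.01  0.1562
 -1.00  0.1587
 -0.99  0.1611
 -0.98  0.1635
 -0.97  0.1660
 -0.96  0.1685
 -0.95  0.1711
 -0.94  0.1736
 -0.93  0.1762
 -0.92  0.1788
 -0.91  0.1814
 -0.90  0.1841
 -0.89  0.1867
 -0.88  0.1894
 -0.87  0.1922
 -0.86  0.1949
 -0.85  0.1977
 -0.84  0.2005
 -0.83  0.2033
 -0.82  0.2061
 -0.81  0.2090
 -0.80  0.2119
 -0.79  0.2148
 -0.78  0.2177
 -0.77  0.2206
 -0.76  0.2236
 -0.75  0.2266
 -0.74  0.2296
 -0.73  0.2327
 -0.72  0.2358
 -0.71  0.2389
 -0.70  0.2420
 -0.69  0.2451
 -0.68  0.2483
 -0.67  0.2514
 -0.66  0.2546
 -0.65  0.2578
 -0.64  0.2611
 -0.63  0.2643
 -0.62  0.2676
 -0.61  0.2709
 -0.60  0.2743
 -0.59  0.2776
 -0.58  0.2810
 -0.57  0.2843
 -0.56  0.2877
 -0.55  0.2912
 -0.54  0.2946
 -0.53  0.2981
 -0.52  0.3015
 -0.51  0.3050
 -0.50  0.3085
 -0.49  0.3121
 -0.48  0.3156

8.05

σ√T = 0.54 × 0.8660 = 0.4677
d₁ = [ln(110/160) + (0.034 + ½·0.54²)·0.75] / (σ√T) = (-0.3747 + 0.1349) / 0.4677 = -0.5129 ≈ -0.51
d₂ = -0.5129 − 0.4677 = -0.9805 ≈ -0.98
exp(−rT) = exp(−0.034·0.75) = 0.9748
N(d₁) = N(-0.51) = 0.3050;  N(d₂) = N(-0.98) = 0.1635
C = 110·0.3050 − 160·0.9748·0.1635 = 33.5500 − 25.5008 = 8.0492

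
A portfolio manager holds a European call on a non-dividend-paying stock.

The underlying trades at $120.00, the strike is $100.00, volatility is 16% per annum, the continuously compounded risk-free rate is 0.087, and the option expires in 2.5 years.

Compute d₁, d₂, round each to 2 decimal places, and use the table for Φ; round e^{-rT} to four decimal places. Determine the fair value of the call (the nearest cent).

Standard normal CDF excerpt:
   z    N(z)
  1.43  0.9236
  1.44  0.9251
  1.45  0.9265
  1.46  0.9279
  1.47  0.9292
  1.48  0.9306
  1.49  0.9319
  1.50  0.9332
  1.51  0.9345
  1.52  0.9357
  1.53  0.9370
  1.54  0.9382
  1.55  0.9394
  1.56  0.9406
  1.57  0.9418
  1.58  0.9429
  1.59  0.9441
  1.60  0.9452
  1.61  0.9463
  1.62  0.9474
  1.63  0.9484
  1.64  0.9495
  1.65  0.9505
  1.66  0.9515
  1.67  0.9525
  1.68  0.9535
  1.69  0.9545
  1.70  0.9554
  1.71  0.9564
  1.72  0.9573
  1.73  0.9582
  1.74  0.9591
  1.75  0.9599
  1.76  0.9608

σ√T = 0.16·√2.5 = 0.2530
d₁ = [ln(120/100) + (0.087 + 0.16²/2)·2.5] / 0.2530 = [0.1823 + 0.2495] / 0.2530 = 1.7069 → 1.71
d₂ = d₁ − σ√T = 1.7069 − 0.2530 = 1.4539 → 1.45
e^(−rT) = e^(−0.087·2.5) = 0.8045
N(d₁) = N(1.71) = 0.9564;  N(d₂) = N(1.45) = 0.9265
C = 120·0.9564 − 100·0.8045·0.9265 = 114.7680 − 74.5369 = 40.2311

$40.23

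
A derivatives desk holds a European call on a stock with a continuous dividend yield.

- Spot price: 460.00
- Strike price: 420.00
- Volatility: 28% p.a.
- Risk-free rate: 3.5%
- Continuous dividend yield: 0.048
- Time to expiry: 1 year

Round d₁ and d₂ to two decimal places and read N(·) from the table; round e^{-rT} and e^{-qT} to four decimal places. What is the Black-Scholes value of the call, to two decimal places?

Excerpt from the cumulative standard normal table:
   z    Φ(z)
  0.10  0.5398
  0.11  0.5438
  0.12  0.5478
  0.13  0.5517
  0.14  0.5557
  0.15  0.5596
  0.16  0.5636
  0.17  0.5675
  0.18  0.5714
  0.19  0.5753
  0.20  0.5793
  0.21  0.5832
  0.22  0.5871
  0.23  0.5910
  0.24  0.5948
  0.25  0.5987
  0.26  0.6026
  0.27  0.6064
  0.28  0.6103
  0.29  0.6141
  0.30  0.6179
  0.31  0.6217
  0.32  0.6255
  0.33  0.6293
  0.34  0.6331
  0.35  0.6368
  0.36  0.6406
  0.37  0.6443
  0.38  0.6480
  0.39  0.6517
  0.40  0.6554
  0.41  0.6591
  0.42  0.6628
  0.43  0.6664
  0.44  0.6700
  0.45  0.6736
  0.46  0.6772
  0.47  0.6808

T = 1;  σ√T = 0.2800
d₁ = [ln(460/420) + (0.035 − 0.048 + 0.28²/2)·1] / 0.2800 = [0.0910 + 0.0262] / 0.2800 = 0.4185 ⇒ 0.42
d₂ = d₁ − σ√T = 0.4185 − 0.2800 = 0.1385 ⇒ 0.14
e^(−qT) = e^(−0.048·1) = 0.9531;  e^(−rT) = e^(−0.035·1) = 0.9656
C = 460·0.9531·N(0.42) − 420·0.9656·N(0.14) = 460·0.9531·0.6628 − 420·0.9656·0.5557 = 290.5888 − 225.3652 = 65.2235

65.22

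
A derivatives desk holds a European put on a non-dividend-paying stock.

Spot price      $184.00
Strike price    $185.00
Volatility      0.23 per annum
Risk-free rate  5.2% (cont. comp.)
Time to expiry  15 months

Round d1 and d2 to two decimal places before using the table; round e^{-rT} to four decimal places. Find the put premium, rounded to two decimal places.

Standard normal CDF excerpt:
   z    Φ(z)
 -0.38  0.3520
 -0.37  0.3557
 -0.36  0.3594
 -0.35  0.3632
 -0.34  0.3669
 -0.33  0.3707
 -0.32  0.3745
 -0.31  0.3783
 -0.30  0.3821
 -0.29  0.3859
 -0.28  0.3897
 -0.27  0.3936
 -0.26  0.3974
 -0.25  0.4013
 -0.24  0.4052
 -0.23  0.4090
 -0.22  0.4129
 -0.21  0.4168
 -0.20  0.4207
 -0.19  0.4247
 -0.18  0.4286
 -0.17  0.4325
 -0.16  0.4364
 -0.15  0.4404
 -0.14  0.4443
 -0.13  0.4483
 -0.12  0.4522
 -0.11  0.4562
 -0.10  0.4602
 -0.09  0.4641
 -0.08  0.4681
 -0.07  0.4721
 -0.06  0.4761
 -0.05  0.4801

σ√T = 0.23·√1.25 = 0.2571
d₁ = [ln(184/185) + (0.052 + ½·0.23²)·1.25] / (σ√T) = (-0.0054 + 0.0981) / 0.2571 = 0.3603 → 0.36
d₂ = 0.3603 − 0.2571 = 0.1031 → 0.10
e^(−rT) = e^(−0.052·1.25) = 0.9371
P = 185·0.9371·N(-0.10) − 184·N(-0.36) = 185·0.9371·0.4602 − 184·0.3594 = 79.7819 − 66.1296 = 13.6523

$13.65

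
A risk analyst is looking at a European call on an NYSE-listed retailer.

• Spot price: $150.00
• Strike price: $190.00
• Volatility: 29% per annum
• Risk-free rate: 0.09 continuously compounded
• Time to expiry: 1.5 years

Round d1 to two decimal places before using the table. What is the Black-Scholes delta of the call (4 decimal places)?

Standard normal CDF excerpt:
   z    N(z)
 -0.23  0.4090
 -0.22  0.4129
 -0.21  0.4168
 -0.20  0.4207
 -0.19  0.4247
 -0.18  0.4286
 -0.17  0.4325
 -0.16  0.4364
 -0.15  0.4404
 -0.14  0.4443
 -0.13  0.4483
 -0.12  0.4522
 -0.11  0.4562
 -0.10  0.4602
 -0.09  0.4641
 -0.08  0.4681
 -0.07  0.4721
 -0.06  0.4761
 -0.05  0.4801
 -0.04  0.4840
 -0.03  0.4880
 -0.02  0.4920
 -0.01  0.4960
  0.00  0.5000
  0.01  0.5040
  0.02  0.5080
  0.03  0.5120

0.4562

σ√T = 0.29 × 1.2247 = 0.3552
ln(S/K) + (r + σ²/2)T = ln(150/190) + (0.09 + 0.29²/2)·1.5 = -0.2364 + 0.1981 = -0.0383
d₁ = -0.0383 / 0.3552 = -0.1079 → -0.11
N(d₁) = N(-0.11) = 0.4562
Δ_call = N(d₁) = 0.4562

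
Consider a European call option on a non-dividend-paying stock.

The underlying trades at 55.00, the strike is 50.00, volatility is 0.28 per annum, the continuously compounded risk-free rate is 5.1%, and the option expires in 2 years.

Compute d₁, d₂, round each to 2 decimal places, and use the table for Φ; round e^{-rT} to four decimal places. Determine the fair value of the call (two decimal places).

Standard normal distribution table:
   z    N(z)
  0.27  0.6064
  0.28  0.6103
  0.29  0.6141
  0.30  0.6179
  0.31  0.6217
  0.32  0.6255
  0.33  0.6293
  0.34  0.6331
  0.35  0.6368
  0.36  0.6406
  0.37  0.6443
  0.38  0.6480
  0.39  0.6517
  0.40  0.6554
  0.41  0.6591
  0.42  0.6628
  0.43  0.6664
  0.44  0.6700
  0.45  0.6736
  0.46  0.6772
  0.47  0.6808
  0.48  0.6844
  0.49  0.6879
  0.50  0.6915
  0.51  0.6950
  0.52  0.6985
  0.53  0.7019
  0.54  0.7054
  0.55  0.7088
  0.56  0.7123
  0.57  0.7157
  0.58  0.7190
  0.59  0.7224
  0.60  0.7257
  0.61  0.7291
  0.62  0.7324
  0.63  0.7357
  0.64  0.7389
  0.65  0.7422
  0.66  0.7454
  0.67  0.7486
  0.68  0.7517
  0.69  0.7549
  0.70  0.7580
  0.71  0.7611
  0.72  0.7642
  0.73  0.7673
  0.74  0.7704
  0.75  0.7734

13.79

σ√T = 0.28·√2 = 0.3960
d₁ = [ln(55/50) + (0.051 + 0.28²/2)·2] / 0.3960 = [0.0953 + 0.1804] / 0.3960 = 0.6963 → 0.70
d₂ = d₁ − σ√T = 0.6963 − 0.3960 = 0.3003 → 0.30
e^(−rT) = e^(−0.051·2) = 0.9030
N(d₁) = N(0.70) = 0.7580;  N(d₂) = N(0.30) = 0.6179
C = 55·0.7580 − 50·0.9030·0.6179 = 41.6900 − 27.8982 = 13.7918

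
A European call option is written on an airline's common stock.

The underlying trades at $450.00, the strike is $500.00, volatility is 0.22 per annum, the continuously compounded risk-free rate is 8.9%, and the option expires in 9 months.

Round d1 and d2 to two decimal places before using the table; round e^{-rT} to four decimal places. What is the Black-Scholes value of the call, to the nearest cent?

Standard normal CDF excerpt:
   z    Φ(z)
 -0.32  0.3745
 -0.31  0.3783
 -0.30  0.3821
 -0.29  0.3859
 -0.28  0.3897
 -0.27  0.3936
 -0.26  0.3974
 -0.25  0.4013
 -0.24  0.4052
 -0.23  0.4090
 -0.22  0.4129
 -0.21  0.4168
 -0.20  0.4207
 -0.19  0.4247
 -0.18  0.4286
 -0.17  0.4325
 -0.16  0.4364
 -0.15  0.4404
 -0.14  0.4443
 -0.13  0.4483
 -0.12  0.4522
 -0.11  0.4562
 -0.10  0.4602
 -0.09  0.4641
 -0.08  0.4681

$26.58

σ√T = 0.22 × 0.8660 = 0.1905
d₁ = [ln(450/500) + (0.089 + 0.22²/2)·0.75] / 0.1905 = [-0.1054 + 0.0849] / 0.1905 = -0.1074 ⇒ -0.11
d₂ = d₁ − σ√T = -0.1074 − 0.1905 = -0.2979 ⇒ -0.30
exp(−rT) = exp(−0.089·0.75) = 0.9354
N(d₁) = N(-0.11) = 0.4562;  N(d₂) = N(-0.30) = 0.3821
C = 450·0.4562 − 500·0.9354·0.3821 = 205.2900 − 178.7082 = 26.5818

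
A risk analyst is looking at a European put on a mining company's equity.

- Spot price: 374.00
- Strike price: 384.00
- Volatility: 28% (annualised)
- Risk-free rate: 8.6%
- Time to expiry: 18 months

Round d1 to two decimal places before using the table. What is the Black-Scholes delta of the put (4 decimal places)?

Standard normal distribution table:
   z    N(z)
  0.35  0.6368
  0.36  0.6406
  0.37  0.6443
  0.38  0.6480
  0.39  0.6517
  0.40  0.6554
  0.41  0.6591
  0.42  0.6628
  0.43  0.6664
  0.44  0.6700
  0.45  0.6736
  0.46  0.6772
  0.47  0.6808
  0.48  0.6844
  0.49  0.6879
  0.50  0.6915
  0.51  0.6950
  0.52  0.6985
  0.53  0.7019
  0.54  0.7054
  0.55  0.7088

-0.3192

σ√T = 0.28·√1.5 = 0.3429
d₁ = [ln(374/384) + (0.086 + 0.28²/2)·1.5] / 0.3429 = [-0.0264 + 0.1878] / 0.3429 = 0.4707 ≈ 0.47
N(d₁) = N(0.47) = 0.6808
Δ_put = N(d₁) − 1 = 0.6808 − 1 = -0.3192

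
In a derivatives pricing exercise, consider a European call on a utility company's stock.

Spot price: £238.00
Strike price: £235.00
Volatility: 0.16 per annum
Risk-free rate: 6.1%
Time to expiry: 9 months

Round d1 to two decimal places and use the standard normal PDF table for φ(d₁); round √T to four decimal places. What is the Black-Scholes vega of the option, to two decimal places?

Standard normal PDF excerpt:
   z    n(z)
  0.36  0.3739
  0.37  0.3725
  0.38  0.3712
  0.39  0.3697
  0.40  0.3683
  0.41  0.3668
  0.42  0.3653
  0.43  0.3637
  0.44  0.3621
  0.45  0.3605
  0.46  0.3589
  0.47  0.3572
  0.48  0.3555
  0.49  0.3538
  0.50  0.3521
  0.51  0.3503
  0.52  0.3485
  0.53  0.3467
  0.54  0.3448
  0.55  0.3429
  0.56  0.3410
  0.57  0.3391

72.92

σ√T = 0.16·√0.75 = 0.1386
ln(S/K) + (r + σ²/2)T = ln(238/235) + (0.061 + 0.16²/2)·0.75 = 0.0127 + 0.0554 = 0.0680
d₁ = 0.0680 / 0.1386 = 0.4910 which rounds to 0.49
√T = √0.75 = 0.8660
φ(d₁) = φ(0.49) = 0.3538
vega = S·φ(d₁)·√T = 238·0.3538·0.8660 = 72.9210
(Call and put vega coincide under Black-Scholes.)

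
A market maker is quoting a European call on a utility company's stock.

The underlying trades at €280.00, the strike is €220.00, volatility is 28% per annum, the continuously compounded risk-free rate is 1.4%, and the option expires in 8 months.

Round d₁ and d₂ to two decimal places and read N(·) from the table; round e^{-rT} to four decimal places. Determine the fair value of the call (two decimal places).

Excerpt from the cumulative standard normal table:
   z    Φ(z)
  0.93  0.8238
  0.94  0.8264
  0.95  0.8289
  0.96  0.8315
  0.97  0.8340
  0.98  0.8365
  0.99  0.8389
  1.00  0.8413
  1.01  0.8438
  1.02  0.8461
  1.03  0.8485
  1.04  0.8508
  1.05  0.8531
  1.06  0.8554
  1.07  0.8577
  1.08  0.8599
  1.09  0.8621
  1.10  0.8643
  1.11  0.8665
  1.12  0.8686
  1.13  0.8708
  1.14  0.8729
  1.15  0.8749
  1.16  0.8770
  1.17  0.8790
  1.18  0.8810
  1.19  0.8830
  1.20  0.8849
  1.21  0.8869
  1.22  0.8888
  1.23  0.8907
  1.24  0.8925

σ√T = 0.28·√0.6667 = 0.2286
ln(S/K) + (r + σ²/2)T = ln(280/220) + (0.014 + 0.28²/2)·0.6667 = 0.2412 + 0.0355 = 0.2766
d₁ = 0.2766 / 0.2286 = 1.2100 ≈ 1.21
d₂ = d₁ − σ√T = 1.2100 − 0.2286 = 0.9814 ≈ 0.98
e^(−rT) = e^(−0.014·0.6667) = 0.9907
N(d₁) = N(1.21) = 0.8869;  N(d₂) = N(0.98) = 0.8365
C = 280·0.8869 − 220·0.9907·0.8365 = 248.3320 − 182.3185 = 66.0135

€66.01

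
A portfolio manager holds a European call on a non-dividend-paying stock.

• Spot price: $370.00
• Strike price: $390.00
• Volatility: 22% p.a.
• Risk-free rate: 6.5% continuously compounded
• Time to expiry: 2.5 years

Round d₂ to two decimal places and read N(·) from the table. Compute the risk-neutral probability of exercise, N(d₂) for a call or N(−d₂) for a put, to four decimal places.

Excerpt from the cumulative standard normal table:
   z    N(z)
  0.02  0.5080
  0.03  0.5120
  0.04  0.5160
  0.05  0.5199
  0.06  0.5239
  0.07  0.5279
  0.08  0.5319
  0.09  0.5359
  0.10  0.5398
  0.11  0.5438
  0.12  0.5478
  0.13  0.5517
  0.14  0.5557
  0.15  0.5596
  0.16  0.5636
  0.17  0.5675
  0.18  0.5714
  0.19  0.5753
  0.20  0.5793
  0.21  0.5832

0.5557

T = 2.5;  σ√T = 0.3479
d₁ = [ln(370/390) + (0.065 + ½·0.22²)·2.5] / (σ√T) = (-0.0526 + 0.2230) / 0.3479 = 0.4897 ⇒ 0.49
d₂ = 0.4897 − 0.3479 = 0.1419 ⇒ 0.14
Pr(exercise) under Q = N(d₂) = 0.5557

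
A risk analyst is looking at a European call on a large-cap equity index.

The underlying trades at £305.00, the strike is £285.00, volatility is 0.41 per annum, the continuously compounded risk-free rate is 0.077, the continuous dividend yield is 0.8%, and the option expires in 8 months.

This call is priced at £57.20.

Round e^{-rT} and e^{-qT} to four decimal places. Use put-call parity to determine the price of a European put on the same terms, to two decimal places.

£24.57

exp(−qT) = exp(−0.008·0.6667) = 0.9947;  exp(−rT) = exp(−0.077·0.6667) = 0.9500
Put-call parity: C − P = S·e^(−qT) − K·e^(−rT) = 305·0.9947 − 285·0.9500 = 303.3835 − 270.7500 = 32.6335
P = C − (C − P) = 57.20 − (32.6335) = 24.5665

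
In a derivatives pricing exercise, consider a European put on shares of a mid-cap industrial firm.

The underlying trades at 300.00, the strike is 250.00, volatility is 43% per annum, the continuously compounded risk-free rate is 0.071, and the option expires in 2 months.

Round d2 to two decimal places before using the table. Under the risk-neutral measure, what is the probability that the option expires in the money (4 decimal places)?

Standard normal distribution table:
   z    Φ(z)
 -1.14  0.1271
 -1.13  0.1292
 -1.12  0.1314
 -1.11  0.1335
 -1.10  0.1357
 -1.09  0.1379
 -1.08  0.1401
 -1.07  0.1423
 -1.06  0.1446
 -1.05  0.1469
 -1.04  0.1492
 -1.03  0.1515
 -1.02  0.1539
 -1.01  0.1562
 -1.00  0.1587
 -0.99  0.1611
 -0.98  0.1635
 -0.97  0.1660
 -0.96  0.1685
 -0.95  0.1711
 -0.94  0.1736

0.1539

σ√T = 0.43·√0.1667 = 0.1755
ln(S/K) + (r + σ²/2)T = ln(300/250) + (0.071 + 0.43²/2)·0.1667 = 0.1823 + 0.0272 = 0.2096
d₁ = 0.2096 / 0.1755 = 1.1938 → 1.19
d₂ = d₁ − σ√T = 1.1938 − 0.1755 = 1.0182 → 1.02
Risk-neutral Pr[S_T < K] = N(−d₂) = N(-1.02) = 0.1539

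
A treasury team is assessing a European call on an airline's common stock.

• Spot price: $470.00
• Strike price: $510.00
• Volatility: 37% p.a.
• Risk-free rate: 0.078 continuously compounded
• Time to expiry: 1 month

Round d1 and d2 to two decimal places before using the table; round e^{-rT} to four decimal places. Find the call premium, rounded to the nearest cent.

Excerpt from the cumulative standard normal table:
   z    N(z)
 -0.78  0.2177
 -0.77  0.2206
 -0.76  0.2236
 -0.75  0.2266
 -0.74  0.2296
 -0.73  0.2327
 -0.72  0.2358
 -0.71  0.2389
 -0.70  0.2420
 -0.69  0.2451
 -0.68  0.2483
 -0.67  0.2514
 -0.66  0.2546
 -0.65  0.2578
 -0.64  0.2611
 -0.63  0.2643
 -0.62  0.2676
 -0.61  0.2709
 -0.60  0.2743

$7.87

T = 0.08333;  σ√T = 0.1068
d₁ = [ln(470/510) + (0.078 + 0.37²/2)·0.08333] / 0.1068 = [-0.0817 + 0.0122] / 0.1068 = -0.6504 which rounds to -0.65
d₂ = d₁ − σ√T = -0.6504 − 0.1068 = -0.7573 which rounds to -0.76
exp(−rT) = exp(−0.078·0.08333) = 0.9935
N(d₁) = N(-0.65) = 0.2578;  N(d₂) = N(-0.76) = 0.2236
C = 470·0.2578 − 510·0.9935·0.2236 = 121.1660 − 113.2948 = 7.8712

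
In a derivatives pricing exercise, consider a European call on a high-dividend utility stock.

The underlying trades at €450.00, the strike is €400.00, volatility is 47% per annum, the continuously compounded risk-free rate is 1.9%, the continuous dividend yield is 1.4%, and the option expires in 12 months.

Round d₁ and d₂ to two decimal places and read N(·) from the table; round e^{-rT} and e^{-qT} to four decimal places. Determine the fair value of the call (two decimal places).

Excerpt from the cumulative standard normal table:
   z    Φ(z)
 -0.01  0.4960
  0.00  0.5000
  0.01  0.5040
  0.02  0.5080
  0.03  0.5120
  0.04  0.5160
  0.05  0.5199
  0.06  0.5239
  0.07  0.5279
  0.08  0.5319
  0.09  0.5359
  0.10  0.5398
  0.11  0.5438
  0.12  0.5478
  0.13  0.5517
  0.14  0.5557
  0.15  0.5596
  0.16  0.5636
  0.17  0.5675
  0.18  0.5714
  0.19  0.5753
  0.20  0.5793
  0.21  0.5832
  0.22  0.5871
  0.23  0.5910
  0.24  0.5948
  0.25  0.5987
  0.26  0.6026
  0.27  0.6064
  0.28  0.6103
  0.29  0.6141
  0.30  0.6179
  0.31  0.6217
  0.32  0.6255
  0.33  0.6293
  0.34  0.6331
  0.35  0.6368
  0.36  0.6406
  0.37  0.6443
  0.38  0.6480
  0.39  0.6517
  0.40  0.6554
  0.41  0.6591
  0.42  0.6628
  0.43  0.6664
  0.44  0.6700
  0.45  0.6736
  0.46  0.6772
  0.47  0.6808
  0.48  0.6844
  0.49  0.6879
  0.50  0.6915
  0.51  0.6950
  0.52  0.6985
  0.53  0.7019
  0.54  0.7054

σ√T = 0.47 × 1.0000 = 0.4700
d₁ = [ln(450/400) + (0.019 − 0.014 + 0.47²/2)·1] / 0.4700 = [0.1178 + 0.1154] / 0.4700 = 0.4962 ⇒ 0.50
d₂ = d₁ − σ√T = 0.4962 − 0.4700 = 0.0262 ⇒ 0.03
e^(−qT) = e^(−0.014·1) = 0.9861;  e^(−rT) = e^(−0.019·1) = 0.9812
N(d₁) = N(0.50) = 0.6915;  N(d₂) = N(0.03) = 0.5120
C = 450·0.9861·0.6915 − 400·0.9812·0.5120 = 306.8497 − 200.9498 = 105.8999

€105.90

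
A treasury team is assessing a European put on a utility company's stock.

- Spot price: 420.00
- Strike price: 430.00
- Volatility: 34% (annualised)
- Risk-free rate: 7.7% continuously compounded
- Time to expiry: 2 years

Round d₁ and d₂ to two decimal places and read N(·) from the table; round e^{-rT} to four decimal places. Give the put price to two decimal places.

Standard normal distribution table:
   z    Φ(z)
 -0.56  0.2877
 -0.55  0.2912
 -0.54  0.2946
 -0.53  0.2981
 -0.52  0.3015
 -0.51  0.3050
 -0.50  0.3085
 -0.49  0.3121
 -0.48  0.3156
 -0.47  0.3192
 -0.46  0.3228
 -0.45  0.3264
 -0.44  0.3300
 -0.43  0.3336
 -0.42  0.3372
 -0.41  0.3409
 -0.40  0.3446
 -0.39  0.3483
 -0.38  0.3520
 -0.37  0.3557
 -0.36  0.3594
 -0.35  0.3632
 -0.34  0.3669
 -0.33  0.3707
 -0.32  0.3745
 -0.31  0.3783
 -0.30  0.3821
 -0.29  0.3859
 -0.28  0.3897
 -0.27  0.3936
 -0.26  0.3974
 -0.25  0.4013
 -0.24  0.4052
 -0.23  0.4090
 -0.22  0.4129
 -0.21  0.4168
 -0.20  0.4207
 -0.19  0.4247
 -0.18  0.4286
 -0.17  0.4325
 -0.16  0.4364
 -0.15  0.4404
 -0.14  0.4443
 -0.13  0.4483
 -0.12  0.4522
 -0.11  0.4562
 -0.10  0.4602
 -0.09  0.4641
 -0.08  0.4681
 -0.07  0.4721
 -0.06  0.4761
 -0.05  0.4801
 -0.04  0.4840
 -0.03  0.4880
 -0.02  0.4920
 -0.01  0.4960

51.80

T = 2;  σ√T = 0.4808
d₁ = [ln(420/430) + (0.077 + 0.34²/2)·2] / 0.4808 = [-0.0235 + 0.2696] / 0.4808 = 0.5118 ≈ 0.51
d₂ = d₁ − σ√T = 0.5118 − 0.4808 = 0.0309 ≈ 0.03
e^(−rT) = e^(−0.077·2) = 0.8573
N(−d₂) = N(-0.03) = 0.4880;  N(−d₁) = N(-0.51) = 0.3050
P = 430·0.8573·0.4880 − 420·0.3050 = 179.8958 − 128.1000 = 51.7958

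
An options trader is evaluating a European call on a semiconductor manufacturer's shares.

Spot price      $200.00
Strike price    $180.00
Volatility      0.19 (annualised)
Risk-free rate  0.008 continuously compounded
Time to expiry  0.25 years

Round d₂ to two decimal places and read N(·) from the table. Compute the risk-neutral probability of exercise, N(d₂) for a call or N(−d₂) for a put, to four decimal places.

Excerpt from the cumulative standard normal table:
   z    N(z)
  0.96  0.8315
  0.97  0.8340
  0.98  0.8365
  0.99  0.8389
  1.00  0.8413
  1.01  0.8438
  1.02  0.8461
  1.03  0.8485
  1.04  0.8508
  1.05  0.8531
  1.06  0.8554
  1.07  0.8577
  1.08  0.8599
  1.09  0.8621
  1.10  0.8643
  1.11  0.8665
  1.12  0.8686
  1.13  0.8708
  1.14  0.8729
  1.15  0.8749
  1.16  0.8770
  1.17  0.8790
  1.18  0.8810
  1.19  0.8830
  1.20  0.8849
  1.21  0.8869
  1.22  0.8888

0.8599

σ√T = 0.19·√0.25 = 0.0950
d₁ = [ln(200/180) + (0.008 + 0.19²/2)·0.25] / 0.0950 = [0.1054 + 0.0065] / 0.0950 = 1.1776 ≈ 1.18
d₂ = d₁ − σ√T = 1.1776 − 0.0950 = 1.0826 ≈ 1.08
Pr(exercise) under Q = N(d₂) = 0.8599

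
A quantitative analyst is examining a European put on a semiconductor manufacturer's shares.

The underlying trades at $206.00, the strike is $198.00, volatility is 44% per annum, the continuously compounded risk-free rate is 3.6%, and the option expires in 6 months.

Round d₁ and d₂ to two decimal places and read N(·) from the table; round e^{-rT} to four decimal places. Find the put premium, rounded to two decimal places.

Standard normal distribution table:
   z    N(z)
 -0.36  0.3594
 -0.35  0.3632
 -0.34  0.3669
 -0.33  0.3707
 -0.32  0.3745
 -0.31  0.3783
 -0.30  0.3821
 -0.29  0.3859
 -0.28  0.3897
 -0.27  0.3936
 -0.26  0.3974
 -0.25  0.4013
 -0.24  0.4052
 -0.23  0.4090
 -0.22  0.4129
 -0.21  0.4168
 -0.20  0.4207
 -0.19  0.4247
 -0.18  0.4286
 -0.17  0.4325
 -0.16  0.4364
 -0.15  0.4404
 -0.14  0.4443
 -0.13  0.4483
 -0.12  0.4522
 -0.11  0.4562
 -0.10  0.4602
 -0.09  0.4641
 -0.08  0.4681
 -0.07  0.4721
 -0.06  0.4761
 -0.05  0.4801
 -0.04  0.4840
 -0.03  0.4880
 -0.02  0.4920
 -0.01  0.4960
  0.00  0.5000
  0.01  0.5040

σ√T = 0.44 × 0.7071 = 0.3111
d₁ = [ln(206/198) + (0.036 + 0.44²/2)·0.5] / 0.3111 = [0.0396 + 0.0664] / 0.3111 = 0.3407 ⇒ 0.34
d₂ = d₁ − σ√T = 0.3407 − 0.3111 = 0.0296 ⇒ 0.03
e^(−rT) = e^(−0.036·0.5) = 0.9822
P = 198·0.9822·N(-0.03) − 206·N(-0.34) = 198·0.9822·0.4880 − 206·0.3669 = 94.9041 − 75.5814 = 19.3227

$19.32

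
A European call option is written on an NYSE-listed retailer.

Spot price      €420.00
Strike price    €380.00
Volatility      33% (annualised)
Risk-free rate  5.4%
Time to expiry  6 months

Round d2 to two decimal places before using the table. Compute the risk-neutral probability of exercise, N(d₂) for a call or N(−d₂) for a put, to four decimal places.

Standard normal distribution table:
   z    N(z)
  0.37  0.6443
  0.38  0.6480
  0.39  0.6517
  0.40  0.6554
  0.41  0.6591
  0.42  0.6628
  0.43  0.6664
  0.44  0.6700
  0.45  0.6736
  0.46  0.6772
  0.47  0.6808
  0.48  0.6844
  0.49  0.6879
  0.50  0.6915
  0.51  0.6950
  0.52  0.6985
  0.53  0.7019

σ√T = 0.33 × 0.7071 = 0.2333
d₁ = [ln(420/380) + (0.054 + 0.33²/2)·0.5] / 0.2333 = [0.1001 + 0.0542] / 0.2333 = 0.6613 ≈ 0.66
d₂ = d₁ − σ√T = 0.6613 − 0.2333 = 0.4279 ≈ 0.43
Risk-neutral Pr[S_T > K] = N(d₂) = N(0.43) = 0.6664

0.6664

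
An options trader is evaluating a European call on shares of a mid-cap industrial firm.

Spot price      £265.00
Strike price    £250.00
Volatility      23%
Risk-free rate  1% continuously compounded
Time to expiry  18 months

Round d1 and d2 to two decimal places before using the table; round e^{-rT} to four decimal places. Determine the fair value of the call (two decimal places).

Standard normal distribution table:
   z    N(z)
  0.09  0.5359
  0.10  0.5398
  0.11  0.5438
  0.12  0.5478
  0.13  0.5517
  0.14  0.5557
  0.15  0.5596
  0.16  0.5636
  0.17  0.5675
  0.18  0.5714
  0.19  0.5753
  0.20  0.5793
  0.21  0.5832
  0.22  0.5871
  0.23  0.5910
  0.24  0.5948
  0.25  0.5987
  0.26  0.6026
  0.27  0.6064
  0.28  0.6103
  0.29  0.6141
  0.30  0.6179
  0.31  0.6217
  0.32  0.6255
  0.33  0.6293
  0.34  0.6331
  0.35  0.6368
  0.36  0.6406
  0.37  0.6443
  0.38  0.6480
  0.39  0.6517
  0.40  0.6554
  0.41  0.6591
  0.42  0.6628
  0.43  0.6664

£38.77

T = 1.5;  σ√T = 0.2817
d₁ = [ln(265/250) + (0.01 + 0.23²/2)·1.5] / 0.2817 = [0.0583 + 0.0547] / 0.2817 = 0.4009 which rounds to 0.40
d₂ = d₁ − σ√T = 0.4009 − 0.2817 = 0.1193 which rounds to 0.12
exp(−rT) = exp(−0.01·1.5) = 0.9851
C = 265·N(0.40) − 250·0.9851·N(0.12) = 265·0.6554 − 250·0.9851·0.5478 = 173.6810 − 134.9094 = 38.7716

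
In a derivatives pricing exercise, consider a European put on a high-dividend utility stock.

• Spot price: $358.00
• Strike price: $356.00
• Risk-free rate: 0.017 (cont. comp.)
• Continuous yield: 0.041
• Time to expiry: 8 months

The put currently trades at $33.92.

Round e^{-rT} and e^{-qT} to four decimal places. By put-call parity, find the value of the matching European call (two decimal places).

e^(−qT) = e^(−0.041·0.6667) = 0.9730;  e^(−rT) = e^(−0.017·0.6667) = 0.9887
Put-call parity: C − P = S·e^(−qT) − K·e^(−rT) = 358·0.9730 − 356·0.9887 = 348.3340 − 351.9772 = -3.6432
C = P + (C − P) = 33.92 + (-3.6432) = 30.2768

$30.28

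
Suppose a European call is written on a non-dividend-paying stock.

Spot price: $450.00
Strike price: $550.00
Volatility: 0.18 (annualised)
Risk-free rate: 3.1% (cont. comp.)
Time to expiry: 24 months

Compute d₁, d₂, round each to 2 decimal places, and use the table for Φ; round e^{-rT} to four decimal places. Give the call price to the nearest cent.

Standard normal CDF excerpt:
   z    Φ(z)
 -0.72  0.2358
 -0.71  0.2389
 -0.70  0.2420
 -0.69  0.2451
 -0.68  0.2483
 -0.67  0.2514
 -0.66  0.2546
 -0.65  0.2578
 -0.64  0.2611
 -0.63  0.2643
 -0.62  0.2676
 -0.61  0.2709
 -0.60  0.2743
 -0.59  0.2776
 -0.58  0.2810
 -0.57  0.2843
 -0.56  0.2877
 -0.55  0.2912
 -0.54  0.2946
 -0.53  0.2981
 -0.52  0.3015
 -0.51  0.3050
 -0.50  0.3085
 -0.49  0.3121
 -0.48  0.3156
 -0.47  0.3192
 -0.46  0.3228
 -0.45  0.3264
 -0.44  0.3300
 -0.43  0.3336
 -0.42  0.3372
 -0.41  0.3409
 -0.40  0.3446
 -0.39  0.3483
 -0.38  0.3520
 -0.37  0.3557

$21.78

T = 2;  σ√T = 0.2546
ln(S/K) + (r + σ²/2)T = ln(450/550) + (0.031 + 0.18²/2)·2 = -0.2007 + 0.0944 = -0.1063
d₁ = -0.1063 / 0.2546 = -0.4175 which rounds to -0.42
d₂ = d₁ − σ√T = -0.4175 − 0.2546 = -0.6720 which rounds to -0.67
e^(−rT) = e^(−0.031·2) = 0.9399
C = 450·N(-0.42) − 550·0.9399·N(-0.67) = 450·0.3372 − 550·0.9399·0.2514 = 151.7400 − 129.9600 = 21.7800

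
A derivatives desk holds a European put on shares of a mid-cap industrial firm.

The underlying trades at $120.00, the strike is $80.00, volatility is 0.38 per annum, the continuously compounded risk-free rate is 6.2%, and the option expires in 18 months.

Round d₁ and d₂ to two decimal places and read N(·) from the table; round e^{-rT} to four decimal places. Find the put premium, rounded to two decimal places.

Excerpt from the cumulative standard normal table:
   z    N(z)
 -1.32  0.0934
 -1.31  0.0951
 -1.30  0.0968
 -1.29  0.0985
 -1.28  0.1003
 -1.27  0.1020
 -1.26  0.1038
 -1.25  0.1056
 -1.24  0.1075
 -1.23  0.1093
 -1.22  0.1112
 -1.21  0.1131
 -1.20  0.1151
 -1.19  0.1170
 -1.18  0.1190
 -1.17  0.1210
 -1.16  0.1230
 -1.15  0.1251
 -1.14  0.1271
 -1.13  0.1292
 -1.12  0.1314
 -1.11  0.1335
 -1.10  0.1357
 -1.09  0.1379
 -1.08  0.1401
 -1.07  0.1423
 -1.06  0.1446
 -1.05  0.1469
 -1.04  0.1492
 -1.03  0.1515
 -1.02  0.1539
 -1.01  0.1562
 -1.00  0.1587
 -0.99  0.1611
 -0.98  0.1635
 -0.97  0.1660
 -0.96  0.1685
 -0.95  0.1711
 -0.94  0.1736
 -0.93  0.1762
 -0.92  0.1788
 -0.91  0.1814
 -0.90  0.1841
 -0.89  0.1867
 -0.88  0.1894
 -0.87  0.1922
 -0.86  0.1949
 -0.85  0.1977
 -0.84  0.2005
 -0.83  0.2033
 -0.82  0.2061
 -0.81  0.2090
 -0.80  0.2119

σ√T = 0.38 × 1.2247 = 0.4654
ln(S/K) + (r + σ²/2)T = ln(120/80) + (0.062 + 0.38²/2)·1.5 = 0.4055 + 0.2013 = 0.6068
d₁ = 0.6068 / 0.4654 = 1.3037 ⇒ 1.30
d₂ = d₁ − σ√T = 1.3037 − 0.4654 = 0.8383 ⇒ 0.84
e^(−rT) = e^(−0.062·1.5) = 0.9112
P = 80·0.9112·N(-0.84) − 120·N(-1.30) = 80·0.9112·0.2005 − 120·0.0968 = 14.6156 − 11.6160 = 2.9996

$3.00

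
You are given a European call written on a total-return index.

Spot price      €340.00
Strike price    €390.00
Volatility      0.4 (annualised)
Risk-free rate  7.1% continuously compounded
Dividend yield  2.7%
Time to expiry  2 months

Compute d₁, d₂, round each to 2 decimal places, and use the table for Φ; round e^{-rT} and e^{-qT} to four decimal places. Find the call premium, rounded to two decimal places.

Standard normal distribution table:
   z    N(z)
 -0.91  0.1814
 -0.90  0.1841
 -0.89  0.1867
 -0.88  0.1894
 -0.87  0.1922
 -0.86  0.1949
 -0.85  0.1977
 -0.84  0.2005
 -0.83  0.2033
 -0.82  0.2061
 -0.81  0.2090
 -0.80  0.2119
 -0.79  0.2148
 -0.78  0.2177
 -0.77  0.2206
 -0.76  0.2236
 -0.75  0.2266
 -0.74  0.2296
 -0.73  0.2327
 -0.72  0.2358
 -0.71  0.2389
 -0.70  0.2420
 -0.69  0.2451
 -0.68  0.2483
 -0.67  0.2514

σ√T = 0.4 × 0.4082 = 0.1633
d₁ = [ln(340/390) + (0.071 − 0.027 + ½·0.4²)·0.1667] / (σ√T) = (-0.1372 + 0.0207) / 0.1633 = -0.7136 → -0.71
d₂ = -0.7136 − 0.1633 = -0.8769 → -0.88
e^(−qT) = e^(−0.027·0.1667) = 0.9955;  e^(−rT) = e^(−0.071·0.1667) = 0.9882
N(d₁) = N(-0.71) = 0.2389;  N(d₂) = N(-0.88) = 0.1894
C = 340·0.9955·0.2389 − 390·0.9882·0.1894 = 80.8605 − 72.9944 = 7.8661

€7.87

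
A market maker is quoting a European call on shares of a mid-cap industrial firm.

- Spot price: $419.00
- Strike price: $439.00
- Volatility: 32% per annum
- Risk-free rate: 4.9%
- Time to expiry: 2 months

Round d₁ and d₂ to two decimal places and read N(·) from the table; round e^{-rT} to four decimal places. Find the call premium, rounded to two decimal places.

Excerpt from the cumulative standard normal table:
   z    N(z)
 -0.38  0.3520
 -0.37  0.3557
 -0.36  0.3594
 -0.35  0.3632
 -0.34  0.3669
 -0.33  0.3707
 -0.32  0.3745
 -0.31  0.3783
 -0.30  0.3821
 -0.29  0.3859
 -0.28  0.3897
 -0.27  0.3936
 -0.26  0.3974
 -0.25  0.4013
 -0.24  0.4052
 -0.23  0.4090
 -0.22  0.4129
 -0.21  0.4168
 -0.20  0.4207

$14.87

σ√T = 0.32·√0.1667 = 0.1306
ln(S/K) + (r + σ²/2)T = ln(419/439) + (0.049 + 0.32²/2)·0.1667 = -0.0466 + 0.0167 = -0.0299
d₁ = -0.0299 / 0.1306 = -0.2291 ≈ -0.23
d₂ = d₁ − σ√T = -0.2291 − 0.1306 = -0.3597 ≈ -0.36
e^(−rT) = e^(−0.049·0.1667) = 0.9919
N(d₁) = N(-0.23) = 0.4090;  N(d₂) = N(-0.36) = 0.3594
C = 419·0.4090 − 439·0.9919·0.3594 = 171.3710 − 156.4986 = 14.8724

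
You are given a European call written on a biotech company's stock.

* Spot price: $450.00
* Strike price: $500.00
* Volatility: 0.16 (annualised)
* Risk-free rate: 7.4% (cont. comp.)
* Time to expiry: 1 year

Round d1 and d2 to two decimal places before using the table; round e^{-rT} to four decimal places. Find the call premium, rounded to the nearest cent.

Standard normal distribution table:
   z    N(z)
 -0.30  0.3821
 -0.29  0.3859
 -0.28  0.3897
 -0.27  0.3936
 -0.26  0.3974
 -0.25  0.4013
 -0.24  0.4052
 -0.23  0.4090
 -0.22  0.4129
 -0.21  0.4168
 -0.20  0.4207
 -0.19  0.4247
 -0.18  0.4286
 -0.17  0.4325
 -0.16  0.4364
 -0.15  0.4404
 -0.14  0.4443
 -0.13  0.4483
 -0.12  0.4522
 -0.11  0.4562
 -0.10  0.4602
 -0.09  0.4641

σ√T = 0.16·√1 = 0.1600
d₁ = [ln(450/500) + (0.074 + 0.16²/2)·1] / 0.1600 = [-0.1054 + 0.0868] / 0.1600 = -0.1160 ≈ -0.12
d₂ = d₁ − σ√T = -0.1160 − 0.1600 = -0.2760 ≈ -0.28
e^(−rT) = e^(−0.074·1) = 0.9287
N(d₁) = N(-0.12) = 0.4522;  N(d₂) = N(-0.28) = 0.3897
C = 450·0.4522 − 500·0.9287·0.3897 = 203.4900 − 180.9572 = 22.5328

$22.53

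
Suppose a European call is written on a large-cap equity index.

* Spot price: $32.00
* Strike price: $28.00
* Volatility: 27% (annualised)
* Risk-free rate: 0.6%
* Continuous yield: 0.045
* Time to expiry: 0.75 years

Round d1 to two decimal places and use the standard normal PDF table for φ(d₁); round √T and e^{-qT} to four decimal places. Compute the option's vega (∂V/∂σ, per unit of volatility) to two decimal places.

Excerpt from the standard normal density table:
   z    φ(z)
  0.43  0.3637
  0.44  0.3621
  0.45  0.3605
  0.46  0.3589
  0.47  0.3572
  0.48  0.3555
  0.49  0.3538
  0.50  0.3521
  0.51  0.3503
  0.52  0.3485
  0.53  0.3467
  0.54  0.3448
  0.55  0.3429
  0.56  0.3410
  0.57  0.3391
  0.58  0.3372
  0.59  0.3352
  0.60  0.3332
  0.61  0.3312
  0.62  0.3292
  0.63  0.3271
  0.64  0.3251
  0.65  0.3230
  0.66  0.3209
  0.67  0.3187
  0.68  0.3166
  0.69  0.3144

T = 0.75;  σ√T = 0.2338
ln(S/K) + (r − q + σ²/2)T = ln(32/28) + (0.006 − 0.045 + 0.27²/2)·0.75 = 0.1335 − 0.0019 = 0.1316
d₁ = 0.1316 / 0.2338 = 0.5629 ≈ 0.56
√T = √0.75 = 0.8660
φ(d₁) = φ(0.56) = 0.3410
exp(−qT) = exp(−0.045·0.75) = 0.9668
vega = S·exp(−qT)·φ(d₁)·√T = 32·0.9668·0.3410·0.8660 = 9.1361

9.14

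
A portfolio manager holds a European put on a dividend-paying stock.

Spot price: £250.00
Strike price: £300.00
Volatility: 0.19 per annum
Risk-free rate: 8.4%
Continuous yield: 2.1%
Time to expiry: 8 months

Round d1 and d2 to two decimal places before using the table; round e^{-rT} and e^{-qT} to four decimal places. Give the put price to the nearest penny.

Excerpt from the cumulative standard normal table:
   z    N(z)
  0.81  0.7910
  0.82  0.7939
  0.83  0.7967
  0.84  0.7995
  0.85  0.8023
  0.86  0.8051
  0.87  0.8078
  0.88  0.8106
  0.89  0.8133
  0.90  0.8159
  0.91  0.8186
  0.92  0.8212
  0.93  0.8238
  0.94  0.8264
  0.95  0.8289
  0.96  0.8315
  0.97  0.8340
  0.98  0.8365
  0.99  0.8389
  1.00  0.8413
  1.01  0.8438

£40.87

T = 0.6667;  σ√T = 0.1551
ln(S/K) + (r − q + σ²/2)T = ln(250/300) + (0.084 − 0.021 + 0.19²/2)·0.6667 = -0.1823 + 0.0540 = -0.1283
d₁ = -0.1283 / 0.1551 = -0.8269 ≈ -0.83
d₂ = d₁ − σ√T = -0.8269 − 0.1551 = -0.9821 ≈ -0.98
e^(−qT) = e^(−0.021·0.6667) = 0.9861;  e^(−rT) = e^(−0.084·0.6667) = 0.9455
N(−d₂) = N(0.98) = 0.8365;  N(−d₁) = N(0.83) = 0.7967
P = 300·0.9455·0.8365 − 250·0.9861·0.7967 = 237.2732 − 196.4065 = 40.8668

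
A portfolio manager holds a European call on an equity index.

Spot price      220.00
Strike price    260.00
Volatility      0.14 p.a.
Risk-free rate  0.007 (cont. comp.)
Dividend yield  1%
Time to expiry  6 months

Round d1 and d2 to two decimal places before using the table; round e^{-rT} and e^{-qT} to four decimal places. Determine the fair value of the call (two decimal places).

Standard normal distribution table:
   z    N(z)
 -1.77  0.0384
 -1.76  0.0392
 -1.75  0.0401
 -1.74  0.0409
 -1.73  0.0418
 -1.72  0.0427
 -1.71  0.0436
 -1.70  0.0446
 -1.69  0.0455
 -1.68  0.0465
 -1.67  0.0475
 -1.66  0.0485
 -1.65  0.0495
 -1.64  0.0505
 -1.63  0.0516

σ√T = 0.14 × 0.7071 = 0.0990
d₁ = [ln(220/260) + (0.007 − 0.01 + 0.14²/2)·0.5] / 0.0990 = [-0.1671 + 0.0034] / 0.0990 = -1.6532 ⇒ -1.65
d₂ = d₁ − σ√T = -1.6532 − 0.0990 = -1.7522 ⇒ -1.75
exp(−qT) = exp(−0.01·0.5) = 0.9950;  exp(−rT) = exp(−0.007·0.5) = 0.9965
N(d₁) = N(-1.65) = 0.0495;  N(d₂) = N(-1.75) = 0.0401
C = 220·0.9950·0.0495 − 260·0.9965·0.0401 = 10.8356 − 10.3895 = 0.4460

0.45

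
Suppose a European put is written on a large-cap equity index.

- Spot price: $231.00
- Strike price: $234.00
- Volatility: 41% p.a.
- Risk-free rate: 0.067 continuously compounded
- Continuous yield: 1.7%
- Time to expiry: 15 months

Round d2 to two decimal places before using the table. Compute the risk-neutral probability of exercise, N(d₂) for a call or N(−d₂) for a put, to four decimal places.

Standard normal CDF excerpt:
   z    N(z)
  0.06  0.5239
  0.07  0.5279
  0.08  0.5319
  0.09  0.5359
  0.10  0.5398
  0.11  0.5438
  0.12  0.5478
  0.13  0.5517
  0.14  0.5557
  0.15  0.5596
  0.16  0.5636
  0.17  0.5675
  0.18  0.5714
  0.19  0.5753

0.5478

T = 1.25;  σ√T = 0.4584
ln(S/K) + (r − q + σ²/2)T = ln(231/234) + (0.067 − 0.017 + 0.41²/2)·1.25 = -0.0129 + 0.1676 = 0.1547
d₁ = 0.1547 / 0.4584 = 0.3374 which rounds to 0.34
d₂ = d₁ − σ√T = 0.3374 − 0.4584 = -0.1210 which rounds to -0.12
Risk-neutral Pr[S_T < K] = N(−d₂) = N(0.12) = 0.5478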